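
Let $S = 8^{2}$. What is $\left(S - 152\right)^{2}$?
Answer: $7744$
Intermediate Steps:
$S = 64$
$\left(S - 152\right)^{2} = \left(64 - 152\right)^{2} = \left(-88\right)^{2} = 7744$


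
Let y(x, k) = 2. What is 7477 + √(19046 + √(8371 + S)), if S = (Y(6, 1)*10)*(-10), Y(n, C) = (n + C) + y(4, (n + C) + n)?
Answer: 7477 + √(19046 + √7471) ≈ 7615.3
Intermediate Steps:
Y(n, C) = 2 + C + n (Y(n, C) = (n + C) + 2 = (C + n) + 2 = 2 + C + n)
S = -900 (S = ((2 + 1 + 6)*10)*(-10) = (9*10)*(-10) = 90*(-10) = -900)
7477 + √(19046 + √(8371 + S)) = 7477 + √(19046 + √(8371 - 900)) = 7477 + √(19046 + √7471)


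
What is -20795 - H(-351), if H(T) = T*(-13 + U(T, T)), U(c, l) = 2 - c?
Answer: 98545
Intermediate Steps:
H(T) = T*(-11 - T) (H(T) = T*(-13 + (2 - T)) = T*(-11 - T))
-20795 - H(-351) = -20795 - (-1)*(-351)*(11 - 351) = -20795 - (-1)*(-351)*(-340) = -20795 - 1*(-119340) = -20795 + 119340 = 98545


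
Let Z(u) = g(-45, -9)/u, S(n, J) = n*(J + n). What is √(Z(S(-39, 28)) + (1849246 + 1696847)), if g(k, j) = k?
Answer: 6*√2014279267/143 ≈ 1883.1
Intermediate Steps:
Z(u) = -45/u
√(Z(S(-39, 28)) + (1849246 + 1696847)) = √(-45*(-1/(39*(28 - 39))) + (1849246 + 1696847)) = √(-45/((-39*(-11))) + 3546093) = √(-45/429 + 3546093) = √(-45*1/429 + 3546093) = √(-15/143 + 3546093) = √(507091284/143) = 6*√2014279267/143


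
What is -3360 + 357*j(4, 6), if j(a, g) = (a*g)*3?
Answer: 22344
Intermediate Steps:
j(a, g) = 3*a*g
-3360 + 357*j(4, 6) = -3360 + 357*(3*4*6) = -3360 + 357*72 = -3360 + 25704 = 22344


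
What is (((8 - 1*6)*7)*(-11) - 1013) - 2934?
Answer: -4101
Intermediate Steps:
(((8 - 1*6)*7)*(-11) - 1013) - 2934 = (((8 - 6)*7)*(-11) - 1013) - 2934 = ((2*7)*(-11) - 1013) - 2934 = (14*(-11) - 1013) - 2934 = (-154 - 1013) - 2934 = -1167 - 2934 = -4101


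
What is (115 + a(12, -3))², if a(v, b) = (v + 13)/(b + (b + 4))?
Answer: 42025/4 ≈ 10506.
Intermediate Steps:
a(v, b) = (13 + v)/(4 + 2*b) (a(v, b) = (13 + v)/(b + (4 + b)) = (13 + v)/(4 + 2*b))
(115 + a(12, -3))² = (115 + (13 + 12)/(2*(2 - 3)))² = (115 + (½)*25/(-1))² = (115 + (½)*(-1)*25)² = (115 - 25/2)² = (205/2)² = 42025/4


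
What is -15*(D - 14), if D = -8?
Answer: 330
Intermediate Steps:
-15*(D - 14) = -15*(-8 - 14) = -15*(-22) = 330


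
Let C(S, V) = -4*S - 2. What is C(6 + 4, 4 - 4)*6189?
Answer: -259938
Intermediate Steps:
C(S, V) = -2 - 4*S
C(6 + 4, 4 - 4)*6189 = (-2 - 4*(6 + 4))*6189 = (-2 - 4*10)*6189 = (-2 - 40)*6189 = -42*6189 = -259938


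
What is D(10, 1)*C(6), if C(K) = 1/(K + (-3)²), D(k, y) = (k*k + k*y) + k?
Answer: 8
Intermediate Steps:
D(k, y) = k + k² + k*y (D(k, y) = (k² + k*y) + k = k + k² + k*y)
C(K) = 1/(9 + K) (C(K) = 1/(K + 9) = 1/(9 + K))
D(10, 1)*C(6) = (10*(1 + 10 + 1))/(9 + 6) = (10*12)/15 = 120*(1/15) = 8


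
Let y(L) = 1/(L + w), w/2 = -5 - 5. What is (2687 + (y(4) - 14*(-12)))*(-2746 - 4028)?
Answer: -154714773/8 ≈ -1.9339e+7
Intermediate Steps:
w = -20 (w = 2*(-5 - 5) = 2*(-10) = -20)
y(L) = 1/(-20 + L) (y(L) = 1/(L - 20) = 1/(-20 + L))
(2687 + (y(4) - 14*(-12)))*(-2746 - 4028) = (2687 + (1/(-20 + 4) - 14*(-12)))*(-2746 - 4028) = (2687 + (1/(-16) + 168))*(-6774) = (2687 + (-1/16 + 168))*(-6774) = (2687 + 2687/16)*(-6774) = (45679/16)*(-6774) = -154714773/8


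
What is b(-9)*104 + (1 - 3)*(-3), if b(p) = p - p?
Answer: 6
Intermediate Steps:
b(p) = 0
b(-9)*104 + (1 - 3)*(-3) = 0*104 + (1 - 3)*(-3) = 0 - 2*(-3) = 0 + 6 = 6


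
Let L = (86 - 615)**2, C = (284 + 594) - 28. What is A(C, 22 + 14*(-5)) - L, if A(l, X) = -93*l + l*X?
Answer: -399691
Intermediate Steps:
C = 850 (C = 878 - 28 = 850)
A(l, X) = -93*l + X*l
L = 279841 (L = (-529)**2 = 279841)
A(C, 22 + 14*(-5)) - L = 850*(-93 + (22 + 14*(-5))) - 1*279841 = 850*(-93 + (22 - 70)) - 279841 = 850*(-93 - 48) - 279841 = 850*(-141) - 279841 = -119850 - 279841 = -399691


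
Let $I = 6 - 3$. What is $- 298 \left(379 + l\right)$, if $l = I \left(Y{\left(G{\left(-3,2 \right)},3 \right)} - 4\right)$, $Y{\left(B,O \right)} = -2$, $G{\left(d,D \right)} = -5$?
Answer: $-107578$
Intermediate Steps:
$I = 3$ ($I = 6 - 3 = 3$)
$l = -18$ ($l = 3 \left(-2 - 4\right) = 3 \left(-6\right) = -18$)
$- 298 \left(379 + l\right) = - 298 \left(379 - 18\right) = \left(-298\right) 361 = -107578$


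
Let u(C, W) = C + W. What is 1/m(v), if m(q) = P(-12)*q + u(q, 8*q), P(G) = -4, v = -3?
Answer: -1/15 ≈ -0.066667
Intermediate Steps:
m(q) = 5*q (m(q) = -4*q + (q + 8*q) = -4*q + 9*q = 5*q)
1/m(v) = 1/(5*(-3)) = 1/(-15) = -1/15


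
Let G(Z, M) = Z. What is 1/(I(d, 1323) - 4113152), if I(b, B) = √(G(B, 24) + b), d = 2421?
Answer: -128536/528688105355 - 3*√26/4229504842840 ≈ -2.4313e-7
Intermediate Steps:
I(b, B) = √(B + b)
1/(I(d, 1323) - 4113152) = 1/(√(1323 + 2421) - 4113152) = 1/(√3744 - 4113152) = 1/(12*√26 - 4113152) = 1/(-4113152 + 12*√26)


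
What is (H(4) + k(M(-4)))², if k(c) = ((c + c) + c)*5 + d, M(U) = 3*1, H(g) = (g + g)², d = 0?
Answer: 11881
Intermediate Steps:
H(g) = 4*g² (H(g) = (2*g)² = 4*g²)
M(U) = 3
k(c) = 15*c (k(c) = ((c + c) + c)*5 + 0 = (2*c + c)*5 + 0 = (3*c)*5 + 0 = 15*c + 0 = 15*c)
(H(4) + k(M(-4)))² = (4*4² + 15*3)² = (4*16 + 45)² = (64 + 45)² = 109² = 11881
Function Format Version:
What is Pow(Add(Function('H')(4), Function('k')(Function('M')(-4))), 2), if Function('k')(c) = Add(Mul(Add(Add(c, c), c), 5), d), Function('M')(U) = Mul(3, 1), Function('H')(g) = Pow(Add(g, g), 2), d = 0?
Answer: 11881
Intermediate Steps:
Function('H')(g) = Mul(4, Pow(g, 2)) (Function('H')(g) = Pow(Mul(2, g), 2) = Mul(4, Pow(g, 2)))
Function('M')(U) = 3
Function('k')(c) = Mul(15, c) (Function('k')(c) = Add(Mul(Add(Add(c, c), c), 5), 0) = Add(Mul(Add(Mul(2, c), c), 5), 0) = Add(Mul(Mul(3, c), 5), 0) = Add(Mul(15, c), 0) = Mul(15, c))
Pow(Add(Function('H')(4), Function('k')(Function('M')(-4))), 2) = Pow(Add(Mul(4, Pow(4, 2)), Mul(15, 3)), 2) = Pow(Add(Mul(4, 16), 45), 2) = Pow(Add(64, 45), 2) = Pow(109, 2) = 11881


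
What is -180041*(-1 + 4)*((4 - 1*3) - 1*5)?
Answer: 2160492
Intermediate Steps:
-180041*(-1 + 4)*((4 - 1*3) - 1*5) = -540123*((4 - 3) - 5) = -540123*(1 - 5) = -540123*(-4) = -180041*(-12) = 2160492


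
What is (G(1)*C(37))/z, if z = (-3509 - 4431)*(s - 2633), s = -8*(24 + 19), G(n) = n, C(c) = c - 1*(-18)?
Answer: 11/4727476 ≈ 2.3268e-6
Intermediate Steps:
C(c) = 18 + c (C(c) = c + 18 = 18 + c)
s = -344 (s = -8*43 = -344)
z = 23637380 (z = (-3509 - 4431)*(-344 - 2633) = -7940*(-2977) = 23637380)
(G(1)*C(37))/z = (1*(18 + 37))/23637380 = (1*55)*(1/23637380) = 55*(1/23637380) = 11/4727476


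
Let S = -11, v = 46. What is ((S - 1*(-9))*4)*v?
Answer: -368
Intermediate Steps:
((S - 1*(-9))*4)*v = ((-11 - 1*(-9))*4)*46 = ((-11 + 9)*4)*46 = -2*4*46 = -8*46 = -368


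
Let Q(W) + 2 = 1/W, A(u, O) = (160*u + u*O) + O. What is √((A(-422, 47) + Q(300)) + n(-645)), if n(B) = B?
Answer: I*√79158597/30 ≈ 296.57*I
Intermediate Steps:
A(u, O) = O + 160*u + O*u (A(u, O) = (160*u + O*u) + O = O + 160*u + O*u)
Q(W) = -2 + 1/W
√((A(-422, 47) + Q(300)) + n(-645)) = √(((47 + 160*(-422) + 47*(-422)) + (-2 + 1/300)) - 645) = √(((47 - 67520 - 19834) + (-2 + 1/300)) - 645) = √((-87307 - 599/300) - 645) = √(-26192699/300 - 645) = √(-26386199/300) = I*√79158597/30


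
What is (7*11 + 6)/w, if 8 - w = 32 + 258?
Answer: -83/282 ≈ -0.29433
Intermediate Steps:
w = -282 (w = 8 - (32 + 258) = 8 - 1*290 = 8 - 290 = -282)
(7*11 + 6)/w = (7*11 + 6)/(-282) = (77 + 6)*(-1/282) = 83*(-1/282) = -83/282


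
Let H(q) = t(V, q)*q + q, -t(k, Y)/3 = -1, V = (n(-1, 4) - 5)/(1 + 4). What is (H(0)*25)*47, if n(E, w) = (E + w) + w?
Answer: 0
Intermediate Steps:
n(E, w) = E + 2*w
V = ⅖ (V = ((-1 + 2*4) - 5)/(1 + 4) = ((-1 + 8) - 5)/5 = (7 - 5)*(⅕) = 2*(⅕) = ⅖ ≈ 0.40000)
t(k, Y) = 3 (t(k, Y) = -3*(-1) = 3)
H(q) = 4*q (H(q) = 3*q + q = 4*q)
(H(0)*25)*47 = ((4*0)*25)*47 = (0*25)*47 = 0*47 = 0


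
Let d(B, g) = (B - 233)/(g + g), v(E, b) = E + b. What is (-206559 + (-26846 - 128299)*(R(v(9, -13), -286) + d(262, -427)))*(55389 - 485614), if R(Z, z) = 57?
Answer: 3323079622490475/854 ≈ 3.8912e+12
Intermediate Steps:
d(B, g) = (-233 + B)/(2*g) (d(B, g) = (-233 + B)/((2*g)) = (-233 + B)*(1/(2*g)) = (-233 + B)/(2*g))
(-206559 + (-26846 - 128299)*(R(v(9, -13), -286) + d(262, -427)))*(55389 - 485614) = (-206559 + (-26846 - 128299)*(57 + (½)*(-233 + 262)/(-427)))*(55389 - 485614) = (-206559 - 155145*(57 + (½)*(-1/427)*29))*(-430225) = (-206559 - 155145*(57 - 29/854))*(-430225) = (-206559 - 155145*48649/854)*(-430225) = (-206559 - 7547649105/854)*(-430225) = -7724050491/854*(-430225) = 3323079622490475/854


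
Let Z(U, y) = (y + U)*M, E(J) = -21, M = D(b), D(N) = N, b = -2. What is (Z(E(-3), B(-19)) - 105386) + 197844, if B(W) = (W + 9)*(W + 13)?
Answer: 92380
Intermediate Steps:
B(W) = (9 + W)*(13 + W)
M = -2
Z(U, y) = -2*U - 2*y (Z(U, y) = (y + U)*(-2) = (U + y)*(-2) = -2*U - 2*y)
(Z(E(-3), B(-19)) - 105386) + 197844 = ((-2*(-21) - 2*(117 + (-19)² + 22*(-19))) - 105386) + 197844 = ((42 - 2*(117 + 361 - 418)) - 105386) + 197844 = ((42 - 2*60) - 105386) + 197844 = ((42 - 120) - 105386) + 197844 = (-78 - 105386) + 197844 = -105464 + 197844 = 92380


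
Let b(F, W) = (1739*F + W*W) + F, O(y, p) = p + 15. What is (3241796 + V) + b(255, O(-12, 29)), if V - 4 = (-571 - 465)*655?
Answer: 3008856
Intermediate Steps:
O(y, p) = 15 + p
b(F, W) = W**2 + 1740*F (b(F, W) = (1739*F + W**2) + F = (W**2 + 1739*F) + F = W**2 + 1740*F)
V = -678576 (V = 4 + (-571 - 465)*655 = 4 - 1036*655 = 4 - 678580 = -678576)
(3241796 + V) + b(255, O(-12, 29)) = (3241796 - 678576) + ((15 + 29)**2 + 1740*255) = 2563220 + (44**2 + 443700) = 2563220 + (1936 + 443700) = 2563220 + 445636 = 3008856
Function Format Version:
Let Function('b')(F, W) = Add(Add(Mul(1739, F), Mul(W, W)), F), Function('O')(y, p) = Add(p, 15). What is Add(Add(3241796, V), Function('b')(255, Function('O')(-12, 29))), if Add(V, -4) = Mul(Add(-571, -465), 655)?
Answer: 3008856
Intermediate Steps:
Function('O')(y, p) = Add(15, p)
Function('b')(F, W) = Add(Pow(W, 2), Mul(1740, F)) (Function('b')(F, W) = Add(Add(Mul(1739, F), Pow(W, 2)), F) = Add(Add(Pow(W, 2), Mul(1739, F)), F) = Add(Pow(W, 2), Mul(1740, F)))
V = -678576 (V = Add(4, Mul(Add(-571, -465), 655)) = Add(4, Mul(-1036, 655)) = Add(4, -678580) = -678576)
Add(Add(3241796, V), Function('b')(255, Function('O')(-12, 29))) = Add(Add(3241796, -678576), Add(Pow(Add(15, 29), 2), Mul(1740, 255))) = Add(2563220, Add(Pow(44, 2), 443700)) = Add(2563220, Add(1936, 443700)) = Add(2563220, 445636) = 3008856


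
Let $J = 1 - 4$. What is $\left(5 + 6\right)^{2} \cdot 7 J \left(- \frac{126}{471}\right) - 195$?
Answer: $\frac{76107}{157} \approx 484.76$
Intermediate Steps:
$J = -3$
$\left(5 + 6\right)^{2} \cdot 7 J \left(- \frac{126}{471}\right) - 195 = \left(5 + 6\right)^{2} \cdot 7 \left(-3\right) \left(- \frac{126}{471}\right) - 195 = 11^{2} \cdot 7 \left(-3\right) \left(\left(-126\right) \frac{1}{471}\right) - 195 = 121 \cdot 7 \left(-3\right) \left(- \frac{42}{157}\right) - 195 = 847 \left(-3\right) \left(- \frac{42}{157}\right) - 195 = \left(-2541\right) \left(- \frac{42}{157}\right) - 195 = \frac{106722}{157} - 195 = \frac{76107}{157}$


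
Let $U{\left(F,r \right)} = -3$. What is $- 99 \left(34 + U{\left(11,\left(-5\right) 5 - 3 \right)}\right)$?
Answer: $-3069$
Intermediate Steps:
$- 99 \left(34 + U{\left(11,\left(-5\right) 5 - 3 \right)}\right) = - 99 \left(34 - 3\right) = \left(-99\right) 31 = -3069$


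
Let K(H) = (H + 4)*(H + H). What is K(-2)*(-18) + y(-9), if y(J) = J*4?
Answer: 108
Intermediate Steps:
y(J) = 4*J
K(H) = 2*H*(4 + H) (K(H) = (4 + H)*(2*H) = 2*H*(4 + H))
K(-2)*(-18) + y(-9) = (2*(-2)*(4 - 2))*(-18) + 4*(-9) = (2*(-2)*2)*(-18) - 36 = -8*(-18) - 36 = 144 - 36 = 108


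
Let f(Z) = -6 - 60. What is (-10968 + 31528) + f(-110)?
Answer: 20494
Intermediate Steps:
f(Z) = -66
(-10968 + 31528) + f(-110) = (-10968 + 31528) - 66 = 20560 - 66 = 20494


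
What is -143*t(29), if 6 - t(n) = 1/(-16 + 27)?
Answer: -845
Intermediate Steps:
t(n) = 65/11 (t(n) = 6 - 1/(-16 + 27) = 6 - 1/11 = 65/11)
-143*t(29) = -143*65/11 = -845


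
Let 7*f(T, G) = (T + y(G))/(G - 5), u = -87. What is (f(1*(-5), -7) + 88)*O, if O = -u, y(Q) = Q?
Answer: 53679/7 ≈ 7668.4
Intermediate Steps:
O = 87 (O = -1*(-87) = 87)
f(T, G) = (G + T)/(7*(-5 + G)) (f(T, G) = ((T + G)/(G - 5))/7 = ((G + T)/(-5 + G))/7 = (G + T)/(7*(-5 + G)))
(f(1*(-5), -7) + 88)*O = ((-7 + 1*(-5))/(7*(-5 - 7)) + 88)*87 = ((⅐)*(-7 - 5)/(-12) + 88)*87 = ((⅐)*(-1/12)*(-12) + 88)*87 = (⅐ + 88)*87 = (617/7)*87 = 53679/7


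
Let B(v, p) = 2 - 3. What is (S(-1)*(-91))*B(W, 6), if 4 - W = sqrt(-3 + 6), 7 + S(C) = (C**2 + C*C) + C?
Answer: -546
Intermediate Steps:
S(C) = -7 + C + 2*C**2 (S(C) = -7 + ((C**2 + C*C) + C) = -7 + ((C**2 + C**2) + C) = -7 + (2*C**2 + C) = -7 + (C + 2*C**2) = -7 + C + 2*C**2)
W = 4 - sqrt(3) (W = 4 - sqrt(-3 + 6) = 4 - sqrt(3) ≈ 2.2679)
B(v, p) = -1
(S(-1)*(-91))*B(W, 6) = ((-7 - 1 + 2*(-1)**2)*(-91))*(-1) = ((-7 - 1 + 2*1)*(-91))*(-1) = ((-7 - 1 + 2)*(-91))*(-1) = -6*(-91)*(-1) = 546*(-1) = -546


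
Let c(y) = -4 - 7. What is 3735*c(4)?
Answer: -41085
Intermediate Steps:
c(y) = -11
3735*c(4) = 3735*(-11) = -41085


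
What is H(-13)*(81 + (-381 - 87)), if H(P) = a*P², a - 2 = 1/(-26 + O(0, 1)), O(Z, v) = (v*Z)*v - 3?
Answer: -3727971/29 ≈ -1.2855e+5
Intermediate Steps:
O(Z, v) = -3 + Z*v² (O(Z, v) = (Z*v)*v - 3 = Z*v² - 3 = -3 + Z*v²)
a = 57/29 (a = 2 + 1/(-26 + (-3 + 0*1²)) = 2 + 1/(-26 + (-3 + 0*1)) = 2 + 1/(-26 + (-3 + 0)) = 2 + 1/(-26 - 3) = 2 + 1/(-29) = 2 - 1/29 = 57/29 ≈ 1.9655)
H(P) = 57*P²/29
H(-13)*(81 + (-381 - 87)) = ((57/29)*(-13)²)*(81 + (-381 - 87)) = ((57/29)*169)*(81 - 468) = (9633/29)*(-387) = -3727971/29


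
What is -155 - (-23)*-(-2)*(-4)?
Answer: -339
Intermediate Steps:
-155 - (-23)*-(-2)*(-4) = -155 - (-23)*-2*(-1)*(-4) = -155 - (-23)*2*(-4) = -155 - (-23)*(-8) = -155 - 23*8 = -155 - 184 = -339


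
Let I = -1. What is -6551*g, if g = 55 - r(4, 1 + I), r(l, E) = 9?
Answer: -301346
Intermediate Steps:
g = 46 (g = 55 - 1*9 = 55 - 9 = 46)
-6551*g = -6551*46 = -301346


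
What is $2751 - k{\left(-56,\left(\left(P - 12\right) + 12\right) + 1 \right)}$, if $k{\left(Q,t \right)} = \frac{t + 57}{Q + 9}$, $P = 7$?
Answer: $\frac{129362}{47} \approx 2752.4$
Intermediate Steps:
$k{\left(Q,t \right)} = \frac{57 + t}{9 + Q}$
$2751 - k{\left(-56,\left(\left(P - 12\right) + 12\right) + 1 \right)} = 2751 - \frac{57 + \left(\left(\left(7 - 12\right) + 12\right) + 1\right)}{9 - 56} = 2751 - \frac{57 + \left(\left(-5 + 12\right) + 1\right)}{-47} = 2751 - - \frac{57 + \left(7 + 1\right)}{47} = 2751 - - \frac{57 + 8}{47} = 2751 - \left(- \frac{1}{47}\right) 65 = 2751 - - \frac{65}{47} = 2751 + \frac{65}{47} = \frac{129362}{47}$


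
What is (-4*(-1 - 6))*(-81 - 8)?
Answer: -2492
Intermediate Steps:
(-4*(-1 - 6))*(-81 - 8) = -4*(-7)*(-89) = 28*(-89) = -2492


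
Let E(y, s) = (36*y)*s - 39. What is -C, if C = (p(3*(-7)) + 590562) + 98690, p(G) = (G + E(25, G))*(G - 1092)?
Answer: -21791732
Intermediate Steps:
E(y, s) = -39 + 36*s*y (E(y, s) = 36*s*y - 39 = -39 + 36*s*y)
p(G) = (-1092 + G)*(-39 + 901*G) (p(G) = (G + (-39 + 36*G*25))*(G - 1092) = (G + (-39 + 900*G))*(-1092 + G) = (-39 + 901*G)*(-1092 + G) = (-1092 + G)*(-39 + 901*G))
C = 21791732 (C = ((42588 - 2951793*(-7) + 901*(3*(-7))**2) + 590562) + 98690 = ((42588 - 983931*(-21) + 901*(-21)**2) + 590562) + 98690 = ((42588 + 20662551 + 901*441) + 590562) + 98690 = ((42588 + 20662551 + 397341) + 590562) + 98690 = (21102480 + 590562) + 98690 = 21693042 + 98690 = 21791732)
-C = -1*21791732 = -21791732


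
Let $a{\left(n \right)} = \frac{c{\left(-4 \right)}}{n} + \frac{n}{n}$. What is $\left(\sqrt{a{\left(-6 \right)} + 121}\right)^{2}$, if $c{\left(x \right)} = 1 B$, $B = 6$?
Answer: $121$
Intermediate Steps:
$c{\left(x \right)} = 6$ ($c{\left(x \right)} = 1 \cdot 6 = 6$)
$a{\left(n \right)} = 1 + \frac{6}{n}$ ($a{\left(n \right)} = \frac{6}{n} + \frac{n}{n} = \frac{6}{n} + 1 = 1 + \frac{6}{n}$)
$\left(\sqrt{a{\left(-6 \right)} + 121}\right)^{2} = \left(\sqrt{\frac{6 - 6}{-6} + 121}\right)^{2} = \left(\sqrt{\left(- \frac{1}{6}\right) 0 + 121}\right)^{2} = \left(\sqrt{0 + 121}\right)^{2} = \left(\sqrt{121}\right)^{2} = 11^{2} = 121$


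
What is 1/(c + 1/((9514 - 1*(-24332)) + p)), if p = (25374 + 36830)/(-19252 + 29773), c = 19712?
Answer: 356155970/7020546491161 ≈ 5.0731e-5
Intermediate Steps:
p = 62204/10521 ≈ 5.9124
1/(c + 1/((9514 - 1*(-24332)) + p)) = 1/(19712 + 1/((9514 - 1*(-24332)) + 62204/10521)) = 1/(19712 + 1/((9514 + 24332) + 62204/10521)) = 1/(19712 + 1/(33846 + 62204/10521)) = 1/(19712 + 1/(356155970/10521)) = 1/(19712 + 10521/356155970) = 1/(7020546491161/356155970) = 356155970/7020546491161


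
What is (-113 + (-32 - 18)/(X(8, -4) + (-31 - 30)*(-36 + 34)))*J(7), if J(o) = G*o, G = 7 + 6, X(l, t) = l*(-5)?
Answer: -423878/41 ≈ -10338.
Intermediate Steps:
X(l, t) = -5*l
G = 13
J(o) = 13*o
(-113 + (-32 - 18)/(X(8, -4) + (-31 - 30)*(-36 + 34)))*J(7) = (-113 + (-32 - 18)/(-5*8 + (-31 - 30)*(-36 + 34)))*(13*7) = (-113 - 50/(-40 - 61*(-2)))*91 = (-113 - 50/(-40 + 122))*91 = (-113 - 50/82)*91 = (-113 - 50*1/82)*91 = (-113 - 25/41)*91 = -4658/41*91 = -423878/41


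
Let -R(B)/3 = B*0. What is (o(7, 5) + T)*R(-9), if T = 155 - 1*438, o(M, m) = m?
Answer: 0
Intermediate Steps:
R(B) = 0 (R(B) = -3*B*0 = -3*0 = 0)
T = -283 (T = 155 - 438 = -283)
(o(7, 5) + T)*R(-9) = (5 - 283)*0 = -278*0 = 0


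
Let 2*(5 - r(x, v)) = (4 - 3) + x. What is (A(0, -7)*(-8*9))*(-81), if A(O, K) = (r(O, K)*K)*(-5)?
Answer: 918540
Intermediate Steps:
r(x, v) = 9/2 - x/2 (r(x, v) = 5 - ((4 - 3) + x)/2 = 5 - (1 + x)/2 = 5 + (-½ - x/2) = 9/2 - x/2)
A(O, K) = -5*K*(9/2 - O/2) (A(O, K) = ((9/2 - O/2)*K)*(-5) = (K*(9/2 - O/2))*(-5) = -5*K*(9/2 - O/2))
(A(0, -7)*(-8*9))*(-81) = (((5/2)*(-7)*(-9 + 0))*(-8*9))*(-81) = (((5/2)*(-7)*(-9))*(-72))*(-81) = ((315/2)*(-72))*(-81) = -11340*(-81) = 918540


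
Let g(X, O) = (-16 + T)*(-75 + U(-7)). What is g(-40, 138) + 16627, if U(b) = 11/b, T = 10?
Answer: 119605/7 ≈ 17086.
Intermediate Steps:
g(X, O) = 3216/7 (g(X, O) = (-16 + 10)*(-75 + 11/(-7)) = -6*(-75 + 11*(-⅐)) = -6*(-75 - 11/7) = -6*(-536/7) = 3216/7)
g(-40, 138) + 16627 = 3216/7 + 16627 = 119605/7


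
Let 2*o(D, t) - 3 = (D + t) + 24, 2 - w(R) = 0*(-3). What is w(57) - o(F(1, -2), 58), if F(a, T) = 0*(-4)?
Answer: -81/2 ≈ -40.500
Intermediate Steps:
F(a, T) = 0
w(R) = 2 (w(R) = 2 - 0*(-3) = 2 - 1*0 = 2 + 0 = 2)
o(D, t) = 27/2 + D/2 + t/2 (o(D, t) = 3/2 + ((D + t) + 24)/2 = 3/2 + (24 + D + t)/2 = 3/2 + (12 + D/2 + t/2) = 27/2 + D/2 + t/2)
w(57) - o(F(1, -2), 58) = 2 - (27/2 + (½)*0 + (½)*58) = 2 - (27/2 + 0 + 29) = 2 - 1*85/2 = 2 - 85/2 = -81/2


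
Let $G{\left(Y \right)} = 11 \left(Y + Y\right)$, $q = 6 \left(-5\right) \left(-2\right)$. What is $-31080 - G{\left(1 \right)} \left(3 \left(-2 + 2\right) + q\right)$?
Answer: $-32400$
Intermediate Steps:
$q = 60$ ($q = \left(-30\right) \left(-2\right) = 60$)
$G{\left(Y \right)} = 22 Y$ ($G{\left(Y \right)} = 11 \cdot 2 Y = 22 Y$)
$-31080 - G{\left(1 \right)} \left(3 \left(-2 + 2\right) + q\right) = -31080 - 22 \cdot 1 \left(3 \left(-2 + 2\right) + 60\right) = -31080 - 22 \left(3 \cdot 0 + 60\right) = -31080 - 22 \left(0 + 60\right) = -31080 - 22 \cdot 60 = -31080 - 1320 = -32400$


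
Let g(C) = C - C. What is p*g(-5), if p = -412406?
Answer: 0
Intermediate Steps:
g(C) = 0
p*g(-5) = -412406*0 = 0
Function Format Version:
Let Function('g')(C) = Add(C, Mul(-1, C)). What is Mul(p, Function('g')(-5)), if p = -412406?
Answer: 0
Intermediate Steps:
Function('g')(C) = 0
Mul(p, Function('g')(-5)) = Mul(-412406, 0) = 0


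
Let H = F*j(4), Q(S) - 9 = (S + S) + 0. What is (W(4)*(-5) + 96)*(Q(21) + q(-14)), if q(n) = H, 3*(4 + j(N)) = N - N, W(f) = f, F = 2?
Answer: 3268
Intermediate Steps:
j(N) = -4 (j(N) = -4 + (N - N)/3 = -4 + (⅓)*0 = -4 + 0 = -4)
Q(S) = 9 + 2*S (Q(S) = 9 + ((S + S) + 0) = 9 + (2*S + 0) = 9 + 2*S)
H = -8 (H = 2*(-4) = -8)
q(n) = -8
(W(4)*(-5) + 96)*(Q(21) + q(-14)) = (4*(-5) + 96)*((9 + 2*21) - 8) = (-20 + 96)*((9 + 42) - 8) = 76*(51 - 8) = 76*43 = 3268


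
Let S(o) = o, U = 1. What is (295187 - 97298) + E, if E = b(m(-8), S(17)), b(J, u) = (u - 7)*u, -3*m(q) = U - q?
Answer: 198059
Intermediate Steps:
m(q) = -1/3 + q/3 (m(q) = -(1 - q)/3 = -1/3 + q/3)
b(J, u) = u*(-7 + u) (b(J, u) = (-7 + u)*u = u*(-7 + u))
E = 170 (E = 17*(-7 + 17) = 17*10 = 170)
(295187 - 97298) + E = (295187 - 97298) + 170 = 197889 + 170 = 198059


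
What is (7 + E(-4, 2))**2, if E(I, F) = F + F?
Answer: 121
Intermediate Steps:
E(I, F) = 2*F
(7 + E(-4, 2))**2 = (7 + 2*2)**2 = (7 + 4)**2 = 11**2 = 121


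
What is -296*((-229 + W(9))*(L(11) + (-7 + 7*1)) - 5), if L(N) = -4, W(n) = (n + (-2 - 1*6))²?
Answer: -268472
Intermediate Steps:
W(n) = (-8 + n)² (W(n) = (n + (-2 - 6))² = (n - 8)² = (-8 + n)²)
-296*((-229 + W(9))*(L(11) + (-7 + 7*1)) - 5) = -296*((-229 + (-8 + 9)²)*(-4 + (-7 + 7*1)) - 5) = -296*((-229 + 1²)*(-4 + (-7 + 7)) - 5) = -296*((-229 + 1)*(-4 + 0) - 5) = -296*(-228*(-4) - 5) = -296*(912 - 5) = -296*907 = -268472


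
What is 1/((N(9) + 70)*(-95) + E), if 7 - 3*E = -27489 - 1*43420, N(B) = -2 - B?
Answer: 3/54101 ≈ 5.5452e-5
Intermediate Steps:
E = 70916/3 (E = 7/3 - (-27489 - 1*43420)/3 = 7/3 - (-27489 - 43420)/3 = 7/3 - ⅓*(-70909) = 7/3 + 70909/3 = 70916/3 ≈ 23639.)
1/((N(9) + 70)*(-95) + E) = 1/(((-2 - 1*9) + 70)*(-95) + 70916/3) = 1/(((-2 - 9) + 70)*(-95) + 70916/3) = 1/((-11 + 70)*(-95) + 70916/3) = 1/(59*(-95) + 70916/3) = 1/(-5605 + 70916/3) = 1/(54101/3) = 3/54101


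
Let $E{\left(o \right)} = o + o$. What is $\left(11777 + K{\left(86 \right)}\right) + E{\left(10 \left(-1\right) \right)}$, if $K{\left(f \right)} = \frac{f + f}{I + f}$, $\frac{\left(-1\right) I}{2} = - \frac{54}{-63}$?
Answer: $\frac{3468917}{295} \approx 11759.0$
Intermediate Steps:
$I = - \frac{12}{7}$ ($I = - 2 \left(- \frac{54}{-63}\right) = - 2 \left(\left(-54\right) \left(- \frac{1}{63}\right)\right) = \left(-2\right) \frac{6}{7} = - \frac{12}{7} \approx -1.7143$)
$E{\left(o \right)} = 2 o$
$K{\left(f \right)} = \frac{2 f}{- \frac{12}{7} + f}$ ($K{\left(f \right)} = \frac{f + f}{- \frac{12}{7} + f} = \frac{2 f}{- \frac{12}{7} + f}$)
$\left(11777 + K{\left(86 \right)}\right) + E{\left(10 \left(-1\right) \right)} = \left(11777 + 14 \cdot 86 \frac{1}{-12 + 7 \cdot 86}\right) + 2 \cdot 10 \left(-1\right) = \left(11777 + 14 \cdot 86 \frac{1}{-12 + 602}\right) + 2 \left(-10\right) = \left(11777 + 14 \cdot 86 \cdot \frac{1}{590}\right) - 20 = \left(11777 + \frac{602}{295}\right) - 20 = \frac{3474817}{295} - 20 = \frac{3468917}{295}$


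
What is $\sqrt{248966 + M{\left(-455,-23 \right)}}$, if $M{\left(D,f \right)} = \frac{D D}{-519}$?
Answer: $\frac{\sqrt{66954284751}}{519} \approx 498.56$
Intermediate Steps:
$M{\left(D,f \right)} = - \frac{D^{2}}{519}$ ($M{\left(D,f \right)} = D^{2} \left(- \frac{1}{519}\right) = - \frac{D^{2}}{519}$)
$\sqrt{248966 + M{\left(-455,-23 \right)}} = \sqrt{248966 - \frac{\left(-455\right)^{2}}{519}} = \sqrt{248966 - \frac{207025}{519}} = \sqrt{\frac{129006329}{519}} = \frac{\sqrt{66954284751}}{519}$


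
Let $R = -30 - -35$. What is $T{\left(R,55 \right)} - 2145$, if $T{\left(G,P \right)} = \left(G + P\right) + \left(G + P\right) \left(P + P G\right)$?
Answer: $17715$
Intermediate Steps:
$R = 5$ ($R = -30 + 35 = 5$)
$T{\left(G,P \right)} = G + P + \left(G + P\right) \left(P + G P\right)$ ($T{\left(G,P \right)} = \left(G + P\right) + \left(G + P\right) \left(P + G P\right) = G + P + \left(G + P\right) \left(P + G P\right)$)
$T{\left(R,55 \right)} - 2145 = \left(5 + 55 + 55^{2} + 5 \cdot 55 + 5 \cdot 55^{2} + 55 \cdot 5^{2}\right) - 2145 = \left(5 + 55 + 3025 + 275 + 5 \cdot 3025 + 55 \cdot 25\right) - 2145 = \left(5 + 55 + 3025 + 275 + 15125 + 1375\right) - 2145 = 19860 - 2145 = 17715$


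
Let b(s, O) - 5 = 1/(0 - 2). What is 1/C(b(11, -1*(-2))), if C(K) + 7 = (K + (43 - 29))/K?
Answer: -9/26 ≈ -0.34615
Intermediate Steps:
b(s, O) = 9/2 (b(s, O) = 5 + 1/(0 - 2) = 5 + 1/(-2) = 5 - ½ = 9/2)
C(K) = -7 + (14 + K)/K (C(K) = -7 + (K + (43 - 29))/K = -7 + (K + 14)/K = -7 + (14 + K)/K)
1/C(b(11, -1*(-2))) = 1/(-6 + 14/(9/2)) = 1/(-6 + 14*(2/9)) = 1/(-6 + 28/9) = 1/(-26/9) = -9/26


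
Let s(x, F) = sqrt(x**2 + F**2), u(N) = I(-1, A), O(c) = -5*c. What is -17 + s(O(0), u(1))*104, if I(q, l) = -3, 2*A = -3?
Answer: 295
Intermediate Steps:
A = -3/2 (A = (1/2)*(-3) = -3/2 ≈ -1.5000)
u(N) = -3
s(x, F) = sqrt(F**2 + x**2)
-17 + s(O(0), u(1))*104 = -17 + sqrt((-3)**2 + (-5*0)**2)*104 = -17 + sqrt(9 + 0**2)*104 = -17 + sqrt(9 + 0)*104 = -17 + sqrt(9)*104 = -17 + 3*104 = -17 + 312 = 295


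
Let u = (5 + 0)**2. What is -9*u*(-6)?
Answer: 1350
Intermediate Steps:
u = 25 (u = 5**2 = 25)
-9*u*(-6) = -9*25*(-6) = -225*(-6) = 1350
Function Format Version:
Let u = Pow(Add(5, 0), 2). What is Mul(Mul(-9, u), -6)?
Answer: 1350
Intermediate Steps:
u = 25 (u = Pow(5, 2) = 25)
Mul(Mul(-9, u), -6) = Mul(Mul(-9, 25), -6) = Mul(-225, -6) = 1350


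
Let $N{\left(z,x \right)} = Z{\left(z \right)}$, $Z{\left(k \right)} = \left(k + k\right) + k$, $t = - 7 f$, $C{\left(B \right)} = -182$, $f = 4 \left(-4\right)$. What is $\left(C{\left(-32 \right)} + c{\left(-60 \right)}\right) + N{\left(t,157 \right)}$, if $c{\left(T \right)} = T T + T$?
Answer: $3694$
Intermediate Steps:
$c{\left(T \right)} = T + T^{2}$ ($c{\left(T \right)} = T^{2} + T = T + T^{2}$)
$f = -16$
$t = 112$ ($t = \left(-7\right) \left(-16\right) = 112$)
$Z{\left(k \right)} = 3 k$ ($Z{\left(k \right)} = 2 k + k = 3 k$)
$N{\left(z,x \right)} = 3 z$
$\left(C{\left(-32 \right)} + c{\left(-60 \right)}\right) + N{\left(t,157 \right)} = \left(-182 - 60 \left(1 - 60\right)\right) + 3 \cdot 112 = \left(-182 - -3540\right) + 336 = \left(-182 + 3540\right) + 336 = 3358 + 336 = 3694$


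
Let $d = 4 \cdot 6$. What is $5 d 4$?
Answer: $480$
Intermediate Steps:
$d = 24$
$5 d 4 = 5 \cdot 24 \cdot 4 = 120 \cdot 4 = 480$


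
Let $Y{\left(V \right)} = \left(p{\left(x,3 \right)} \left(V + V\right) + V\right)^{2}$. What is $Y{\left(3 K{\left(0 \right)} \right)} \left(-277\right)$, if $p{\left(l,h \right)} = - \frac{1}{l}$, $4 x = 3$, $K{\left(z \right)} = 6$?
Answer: $-249300$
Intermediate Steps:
$x = \frac{3}{4}$ ($x = \frac{1}{4} \cdot 3 = \frac{3}{4} \approx 0.75$)
$Y{\left(V \right)} = \frac{25 V^{2}}{9}$ ($Y{\left(V \right)} = \left(- \frac{1}{\frac{3}{4}} \left(V + V\right) + V\right)^{2} = \left(\left(-1\right) \frac{4}{3} \cdot 2 V + V\right)^{2} = \left(- \frac{4 \cdot 2 V}{3} + V\right)^{2} = \left(- \frac{8 V}{3} + V\right)^{2} = \left(- \frac{5 V}{3}\right)^{2} = \frac{25 V^{2}}{9}$)
$Y{\left(3 K{\left(0 \right)} \right)} \left(-277\right) = \frac{25 \left(3 \cdot 6\right)^{2}}{9} \left(-277\right) = \frac{25 \cdot 18^{2}}{9} \left(-277\right) = \frac{25}{9} \cdot 324 \left(-277\right) = 900 \left(-277\right) = -249300$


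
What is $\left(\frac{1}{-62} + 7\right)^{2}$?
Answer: $\frac{187489}{3844} \approx 48.774$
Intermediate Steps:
$\left(\frac{1}{-62} + 7\right)^{2} = \left(- \frac{1}{62} + 7\right)^{2} = \left(\frac{433}{62}\right)^{2} = \frac{187489}{3844}$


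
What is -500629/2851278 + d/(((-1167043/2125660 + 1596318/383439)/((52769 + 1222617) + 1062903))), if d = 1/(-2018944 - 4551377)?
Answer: -24353468042920364982267/88864620814600080709634 ≈ -0.27405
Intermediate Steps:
d = -1/6570321 (d = 1/(-6570321) = -1/6570321 ≈ -1.5220e-7)
-500629/2851278 + d/(((-1167043/2125660 + 1596318/383439)/((52769 + 1222617) + 1062903))) = -500629/2851278 - ((52769 + 1222617) + 1062903)/(-1167043/2125660 + 1596318/383439)/6570321 = -500629*1/2851278 - (1275386 + 1062903)/(-1167043*1/2125660 + 1596318*(1/383439))/6570321 = -500629/2851278 - 2338289/(-50741/92420 + 532106/127813)/6570321 = -500629/2851278 - 1/(6570321*((42691877087/11812477460)*(1/2338289))) = -500629/2851278 - 1/(6570321*42691877087/27620986107465940) = -500629/2851278 - 1/6570321*27620986107465940/42691877087 = -500629/2851278 - 27620986107465940/280499336554134927 = -24353468042920364982267/88864620814600080709634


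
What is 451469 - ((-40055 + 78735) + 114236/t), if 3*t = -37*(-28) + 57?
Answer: 450835669/1093 ≈ 4.1248e+5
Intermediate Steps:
t = 1093/3 (t = (-37*(-28) + 57)/3 = (1036 + 57)/3 = (⅓)*1093 = 1093/3 ≈ 364.33)
451469 - ((-40055 + 78735) + 114236/t) = 451469 - ((-40055 + 78735) + 114236/(1093/3)) = 451469 - (38680 + 114236*(3/1093)) = 451469 - (38680 + 342708/1093) = 451469 - 1*42619948/1093 = 451469 - 42619948/1093 = 450835669/1093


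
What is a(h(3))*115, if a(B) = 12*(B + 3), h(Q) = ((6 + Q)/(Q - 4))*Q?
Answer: -33120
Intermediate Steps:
h(Q) = Q*(6 + Q)/(-4 + Q) (h(Q) = ((6 + Q)/(-4 + Q))*Q = Q*(6 + Q)/(-4 + Q))
a(B) = 36 + 12*B (a(B) = 12*(3 + B) = 36 + 12*B)
a(h(3))*115 = (36 + 12*(3*(6 + 3)/(-4 + 3)))*115 = (36 + 12*(3*9/(-1)))*115 = (36 + 12*(3*(-1)*9))*115 = (36 + 12*(-27))*115 = (36 - 324)*115 = -288*115 = -33120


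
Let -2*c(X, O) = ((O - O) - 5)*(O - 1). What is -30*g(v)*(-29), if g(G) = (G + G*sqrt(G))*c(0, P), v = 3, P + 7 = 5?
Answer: -19575 - 19575*sqrt(3) ≈ -53480.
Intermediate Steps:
P = -2 (P = -7 + 5 = -2)
c(X, O) = -5/2 + 5*O/2 (c(X, O) = -((O - O) - 5)*(O - 1)/2 = -(0 - 5)*(-1 + O)/2 = -(-5)*(-1 + O)/2 = -(5 - 5*O)/2 = -5/2 + 5*O/2)
g(G) = -15*G/2 - 15*G**(3/2)/2 (g(G) = (G + G*sqrt(G))*(-5/2 + (5/2)*(-2)) = (G + G**(3/2))*(-5/2 - 5) = (G + G**(3/2))*(-15/2) = -15*G/2 - 15*G**(3/2)/2)
-30*g(v)*(-29) = -30*(-15/2*3 - 45*sqrt(3)/2)*(-29) = -30*(-45/2 - 45*sqrt(3)/2)*(-29) = (675 + 675*sqrt(3))*(-29) = -19575 - 19575*sqrt(3)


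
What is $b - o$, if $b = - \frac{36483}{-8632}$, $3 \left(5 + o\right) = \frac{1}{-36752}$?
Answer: $\frac{1097640905}{118966224} \approx 9.2265$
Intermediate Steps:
$o = - \frac{551281}{110256}$ ($o = -5 + \frac{1}{3 \left(-36752\right)} = -5 + \frac{1}{3} \left(- \frac{1}{36752}\right) = -5 - \frac{1}{110256} = - \frac{551281}{110256} \approx -5.0$)
$b = \frac{36483}{8632}$ ($b = \left(-36483\right) \left(- \frac{1}{8632}\right) = \frac{36483}{8632} \approx 4.2265$)
$b - o = \frac{36483}{8632} - - \frac{551281}{110256} = \frac{36483}{8632} + \frac{551281}{110256} = \frac{1097640905}{118966224}$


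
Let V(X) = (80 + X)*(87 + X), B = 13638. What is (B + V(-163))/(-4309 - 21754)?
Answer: -19946/26063 ≈ -0.76530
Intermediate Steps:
(B + V(-163))/(-4309 - 21754) = (13638 + (6960 + (-163)² + 167*(-163)))/(-4309 - 21754) = (13638 + (6960 + 26569 - 27221))/(-26063) = (13638 + 6308)*(-1/26063) = 19946*(-1/26063) = -19946/26063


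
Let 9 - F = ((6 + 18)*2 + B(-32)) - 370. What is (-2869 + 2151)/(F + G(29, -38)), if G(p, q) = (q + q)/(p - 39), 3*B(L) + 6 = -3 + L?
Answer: -5385/2642 ≈ -2.0382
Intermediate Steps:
B(L) = -3 + L/3 (B(L) = -2 + (-3 + L)/3 = -2 + (-1 + L/3) = -3 + L/3)
F = 1034/3 (F = 9 - (((6 + 18)*2 + (-3 + (⅓)*(-32))) - 370) = 9 - ((24*2 + (-3 - 32/3)) - 370) = 9 - ((48 - 41/3) - 370) = 9 - (103/3 - 370) = 9 - 1*(-1007/3) = 9 + 1007/3 = 1034/3 ≈ 344.67)
G(p, q) = 2*q/(-39 + p) (G(p, q) = (2*q)/(-39 + p) = 2*q/(-39 + p))
(-2869 + 2151)/(F + G(29, -38)) = (-2869 + 2151)/(1034/3 + 2*(-38)/(-39 + 29)) = -718/(1034/3 + 2*(-38)/(-10)) = -718/(1034/3 + 2*(-38)*(-⅒)) = -718/(1034/3 + 38/5) = -718/5284/15 = -718*15/5284 = -5385/2642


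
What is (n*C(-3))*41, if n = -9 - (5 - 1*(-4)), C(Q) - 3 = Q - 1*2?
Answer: 1476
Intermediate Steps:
C(Q) = 1 + Q (C(Q) = 3 + (Q - 1*2) = 3 + (Q - 2) = 3 + (-2 + Q) = 1 + Q)
n = -18 (n = -9 - (5 + 4) = -9 - 1*9 = -9 - 9 = -18)
(n*C(-3))*41 = -18*(1 - 3)*41 = -18*(-2)*41 = 36*41 = 1476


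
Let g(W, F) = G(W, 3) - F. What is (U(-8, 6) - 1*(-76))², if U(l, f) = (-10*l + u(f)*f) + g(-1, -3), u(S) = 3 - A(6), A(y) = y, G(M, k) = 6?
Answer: 21609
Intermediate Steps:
g(W, F) = 6 - F
u(S) = -3 (u(S) = 3 - 1*6 = 3 - 6 = -3)
U(l, f) = 9 - 10*l - 3*f (U(l, f) = (-10*l - 3*f) + (6 - 1*(-3)) = (-10*l - 3*f) + (6 + 3) = (-10*l - 3*f) + 9 = 9 - 10*l - 3*f)
(U(-8, 6) - 1*(-76))² = ((9 - 10*(-8) - 3*6) - 1*(-76))² = ((9 + 80 - 18) + 76)² = (71 + 76)² = 147² = 21609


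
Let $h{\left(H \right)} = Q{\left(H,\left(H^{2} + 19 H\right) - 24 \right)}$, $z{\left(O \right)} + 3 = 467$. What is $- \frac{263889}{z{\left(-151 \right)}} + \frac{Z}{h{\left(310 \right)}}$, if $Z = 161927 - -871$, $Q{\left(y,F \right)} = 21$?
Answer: $\frac{23332201}{3248} \approx 7183.6$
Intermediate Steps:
$z{\left(O \right)} = 464$ ($z{\left(O \right)} = -3 + 467 = 464$)
$h{\left(H \right)} = 21$
$Z = 162798$ ($Z = 161927 + 871 = 162798$)
$- \frac{263889}{z{\left(-151 \right)}} + \frac{Z}{h{\left(310 \right)}} = - \frac{263889}{464} + \frac{162798}{21} = \left(-263889\right) \frac{1}{464} + 162798 \cdot \frac{1}{21} = - \frac{263889}{464} + \frac{54266}{7} = \frac{23332201}{3248}$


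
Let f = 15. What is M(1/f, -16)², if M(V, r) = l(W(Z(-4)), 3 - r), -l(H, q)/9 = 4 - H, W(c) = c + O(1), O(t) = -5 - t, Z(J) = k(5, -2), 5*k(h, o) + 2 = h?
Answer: 178929/25 ≈ 7157.2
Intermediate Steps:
k(h, o) = -⅖ + h/5
Z(J) = ⅗ (Z(J) = -⅖ + (⅕)*5 = -⅖ + 1 = ⅗)
W(c) = -6 + c (W(c) = c + (-5 - 1*1) = c + (-5 - 1) = c - 6 = -6 + c)
l(H, q) = -36 + 9*H (l(H, q) = -9*(4 - H) = -36 + 9*H)
M(V, r) = -423/5 (M(V, r) = -36 + 9*(-6 + ⅗) = -36 + 9*(-27/5) = -36 - 243/5 = -423/5)
M(1/f, -16)² = (-423/5)² = 178929/25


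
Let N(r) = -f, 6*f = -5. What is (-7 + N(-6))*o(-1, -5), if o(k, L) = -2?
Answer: 37/3 ≈ 12.333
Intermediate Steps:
f = -5/6 (f = (1/6)*(-5) = -5/6 ≈ -0.83333)
N(r) = 5/6 (N(r) = -1*(-5/6) = 5/6)
(-7 + N(-6))*o(-1, -5) = (-7 + 5/6)*(-2) = -37/6*(-2) = 37/3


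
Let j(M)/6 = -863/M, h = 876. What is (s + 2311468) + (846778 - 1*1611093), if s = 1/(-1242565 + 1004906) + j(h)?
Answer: 53683240784879/34698214 ≈ 1.5471e+6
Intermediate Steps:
j(M) = -5178/M (j(M) = 6*(-863/M) = -5178/M)
s = -205099863/34698214 (s = 1/(-1242565 + 1004906) - 5178/876 = 1/(-237659) - 5178*1/876 = -1/237659 - 863/146 = -205099863/34698214 ≈ -5.9110)
(s + 2311468) + (846778 - 1*1611093) = (-205099863/34698214 + 2311468) + (846778 - 1*1611093) = 80203606218289/34698214 + (846778 - 1611093) = 80203606218289/34698214 - 764315 = 53683240784879/34698214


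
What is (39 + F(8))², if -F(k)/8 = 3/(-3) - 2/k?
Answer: 2401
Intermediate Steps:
F(k) = 8 + 16/k (F(k) = -8*(3/(-3) - 2/k) = -8*(3*(-⅓) - 2/k) = -8*(-1 - 2/k) = 8 + 16/k)
(39 + F(8))² = (39 + (8 + 16/8))² = (39 + (8 + 16*(⅛)))² = (39 + (8 + 2))² = (39 + 10)² = 49² = 2401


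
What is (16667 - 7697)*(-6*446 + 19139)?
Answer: 147673110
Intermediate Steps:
(16667 - 7697)*(-6*446 + 19139) = 8970*(-2676 + 19139) = 8970*16463 = 147673110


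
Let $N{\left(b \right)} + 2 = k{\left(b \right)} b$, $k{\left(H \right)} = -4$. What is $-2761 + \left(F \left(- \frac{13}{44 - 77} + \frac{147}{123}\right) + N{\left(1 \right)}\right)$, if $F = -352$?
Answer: $- \frac{409141}{123} \approx -3326.3$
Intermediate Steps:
$N{\left(b \right)} = -2 - 4 b$
$-2761 + \left(F \left(- \frac{13}{44 - 77} + \frac{147}{123}\right) + N{\left(1 \right)}\right) = -2761 - \left(6 + 352 \left(- \frac{13}{44 - 77} + \frac{147}{123}\right)\right) = -2761 - \left(6 + 352 \left(- \frac{13}{-33} + 147 \cdot \frac{1}{123}\right)\right) = -2761 - \left(6 + 352 \left(\left(-13\right) \left(- \frac{1}{33}\right) + \frac{49}{41}\right)\right) = -2761 - \left(6 + 352 \left(\frac{13}{33} + \frac{49}{41}\right)\right) = -2761 - \frac{69538}{123} = - \frac{409141}{123}$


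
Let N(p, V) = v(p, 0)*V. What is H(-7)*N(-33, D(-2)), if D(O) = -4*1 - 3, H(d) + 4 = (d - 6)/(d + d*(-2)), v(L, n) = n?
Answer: 0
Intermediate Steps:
H(d) = -4 - (-6 + d)/d (H(d) = -4 + (d - 6)/(d + d*(-2)) = -4 + (-6 + d)/(d - 2*d) = -4 + (-6 + d)/((-d)) = -4 + (-6 + d)*(-1/d) = -4 - (-6 + d)/d)
D(O) = -7 (D(O) = -4 - 3 = -7)
N(p, V) = 0 (N(p, V) = 0*V = 0)
H(-7)*N(-33, D(-2)) = (-5 + 6/(-7))*0 = (-5 + 6*(-1/7))*0 = (-5 - 6/7)*0 = -41/7*0 = 0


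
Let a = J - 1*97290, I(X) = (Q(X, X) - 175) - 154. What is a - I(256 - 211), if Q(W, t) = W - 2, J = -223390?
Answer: -320394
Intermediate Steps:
Q(W, t) = -2 + W
I(X) = -331 + X (I(X) = ((-2 + X) - 175) - 154 = (-177 + X) - 154 = -331 + X)
a = -320680 (a = -223390 - 1*97290 = -223390 - 97290 = -320680)
a - I(256 - 211) = -320680 - (-331 + (256 - 211)) = -320680 - (-331 + 45) = -320680 - 1*(-286) = -320680 + 286 = -320394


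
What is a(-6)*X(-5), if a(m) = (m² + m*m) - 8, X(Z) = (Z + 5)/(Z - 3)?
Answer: 0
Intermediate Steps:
X(Z) = (5 + Z)/(-3 + Z)
a(m) = -8 + 2*m² (a(m) = (m² + m²) - 8 = 2*m² - 8 = -8 + 2*m²)
a(-6)*X(-5) = (-8 + 2*(-6)²)*((5 - 5)/(-3 - 5)) = (-8 + 2*36)*(0/(-8)) = (-8 + 72)*(-⅛*0) = 64*0 = 0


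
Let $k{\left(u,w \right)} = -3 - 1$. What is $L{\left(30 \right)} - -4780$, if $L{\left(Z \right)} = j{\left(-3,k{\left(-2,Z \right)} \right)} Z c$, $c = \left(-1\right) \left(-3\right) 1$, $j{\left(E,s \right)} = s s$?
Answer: $6220$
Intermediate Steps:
$k{\left(u,w \right)} = -4$ ($k{\left(u,w \right)} = -3 - 1 = -4$)
$j{\left(E,s \right)} = s^{2}$
$c = 3$ ($c = 3 \cdot 1 = 3$)
$L{\left(Z \right)} = 48 Z$ ($L{\left(Z \right)} = \left(-4\right)^{2} Z 3 = 16 Z 3 = 48 Z$)
$L{\left(30 \right)} - -4780 = 48 \cdot 30 - -4780 = 1440 + 4780 = 6220$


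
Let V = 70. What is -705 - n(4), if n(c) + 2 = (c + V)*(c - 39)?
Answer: 1887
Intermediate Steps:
n(c) = -2 + (-39 + c)*(70 + c) (n(c) = -2 + (c + 70)*(c - 39) = -2 + (70 + c)*(-39 + c) = -2 + (-39 + c)*(70 + c))
-705 - n(4) = -705 - (-2732 + 4**2 + 31*4) = -705 - (-2732 + 16 + 124) = -705 - 1*(-2592) = -705 + 2592 = 1887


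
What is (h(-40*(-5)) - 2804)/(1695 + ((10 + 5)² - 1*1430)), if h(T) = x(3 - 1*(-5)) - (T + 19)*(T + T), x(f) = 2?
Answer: -45201/245 ≈ -184.49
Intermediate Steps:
h(T) = 2 - 2*T*(19 + T) (h(T) = 2 - (T + 19)*(T + T) = 2 - (19 + T)*2*T = 2 - 2*T*(19 + T))
(h(-40*(-5)) - 2804)/(1695 + ((10 + 5)² - 1*1430)) = ((2 - (-1520)*(-5) - 2*(-40*(-5))²) - 2804)/(1695 + ((10 + 5)² - 1*1430)) = ((2 - 38*200 - 2*200²) - 2804)/(1695 + (15² - 1430)) = ((2 - 7600 - 2*40000) - 2804)/(1695 + (225 - 1430)) = ((2 - 7600 - 80000) - 2804)/(1695 - 1205) = (-87598 - 2804)/490 = -90402*1/490 = -45201/245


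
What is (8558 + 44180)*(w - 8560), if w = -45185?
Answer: -2834403810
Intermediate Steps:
(8558 + 44180)*(w - 8560) = (8558 + 44180)*(-45185 - 8560) = 52738*(-53745) = -2834403810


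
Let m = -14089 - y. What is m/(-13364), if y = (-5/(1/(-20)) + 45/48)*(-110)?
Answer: 23887/106912 ≈ 0.22343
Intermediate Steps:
y = -88825/8 (y = (-5/(-1/20) + 45*(1/48))*(-110) = (-5*(-20) + 15/16)*(-110) = (100 + 15/16)*(-110) = (1615/16)*(-110) = -88825/8 ≈ -11103.)
m = -23887/8 (m = -14089 - 1*(-88825/8) = -14089 + 88825/8 = -23887/8 ≈ -2985.9)
m/(-13364) = -23887/8/(-13364) = -23887/8*(-1/13364) = 23887/106912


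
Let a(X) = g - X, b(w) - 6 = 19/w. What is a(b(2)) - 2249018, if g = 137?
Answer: -4497793/2 ≈ -2.2489e+6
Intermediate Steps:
b(w) = 6 + 19/w
a(X) = 137 - X
a(b(2)) - 2249018 = (137 - (6 + 19/2)) - 2249018 = (137 - 1*31/2) - 2249018 = (137 - 31/2) - 2249018 = 243/2 - 2249018 = -4497793/2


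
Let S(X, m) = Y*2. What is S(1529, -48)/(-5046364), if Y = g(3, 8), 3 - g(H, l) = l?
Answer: 5/2523182 ≈ 1.9816e-6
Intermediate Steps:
g(H, l) = 3 - l
Y = -5 (Y = 3 - 1*8 = 3 - 8 = -5)
S(X, m) = -10 (S(X, m) = -5*2 = -10)
S(1529, -48)/(-5046364) = -10/(-5046364) = -10*(-1/5046364) = 5/2523182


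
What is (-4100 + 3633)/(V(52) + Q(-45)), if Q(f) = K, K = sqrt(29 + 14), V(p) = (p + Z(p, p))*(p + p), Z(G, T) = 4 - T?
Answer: -194272/173013 + 467*sqrt(43)/173013 ≈ -1.1052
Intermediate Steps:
V(p) = 8*p (V(p) = (p + (4 - p))*(p + p) = 4*(2*p) = 8*p)
K = sqrt(43) ≈ 6.5574
Q(f) = sqrt(43)
(-4100 + 3633)/(V(52) + Q(-45)) = (-4100 + 3633)/(8*52 + sqrt(43)) = -467/(416 + sqrt(43))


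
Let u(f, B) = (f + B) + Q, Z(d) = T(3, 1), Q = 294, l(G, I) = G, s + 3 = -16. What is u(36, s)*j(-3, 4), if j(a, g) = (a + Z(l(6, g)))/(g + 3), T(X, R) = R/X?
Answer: -2488/21 ≈ -118.48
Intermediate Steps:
s = -19 (s = -3 - 16 = -19)
Z(d) = 1/3
u(f, B) = 294 + B + f (u(f, B) = (f + B) + 294 = (B + f) + 294 = 294 + B + f)
j(a, g) = (1/3 + a)/(3 + g) (j(a, g) = (a + 1/3)/(g + 3) = (1/3 + a)/(3 + g))
u(36, s)*j(-3, 4) = (294 - 19 + 36)*((1/3 - 3)/(3 + 4)) = 311*(-8/3/7) = 311*((1/7)*(-8/3)) = 311*(-8/21) = -2488/21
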